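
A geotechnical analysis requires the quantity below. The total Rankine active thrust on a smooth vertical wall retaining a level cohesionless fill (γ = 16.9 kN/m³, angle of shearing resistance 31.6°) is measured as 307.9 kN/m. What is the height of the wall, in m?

10.8 m

K_a = 0.3123. P_a = ½ K_a γ H² ⇒ H = √(2P_a/(K_a γ)).
H = √(2×307.9/(0.3123×16.9)) = 10.80 m.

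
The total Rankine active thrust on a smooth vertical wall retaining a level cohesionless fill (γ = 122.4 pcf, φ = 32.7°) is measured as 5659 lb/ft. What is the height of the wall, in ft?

17.6 ft

K_a = 0.2985. P_a = ½ K_a γ H² ⇒ H = √(2P_a/(K_a γ)).
H = √(2×5659/(0.2985×122.4)) = 17.60 ft.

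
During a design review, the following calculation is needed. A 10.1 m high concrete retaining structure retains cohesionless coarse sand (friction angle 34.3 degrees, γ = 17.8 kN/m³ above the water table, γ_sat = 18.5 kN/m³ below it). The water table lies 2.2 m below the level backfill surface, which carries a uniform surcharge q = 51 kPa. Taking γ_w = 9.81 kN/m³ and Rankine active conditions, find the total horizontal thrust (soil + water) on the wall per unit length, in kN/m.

K_a = tan²(45° − φ/2) = 0.2792.
γ' = 18.5 − 9.81 = 8.690 kN/m³. h₂ = H − d_w = 7.9 m.
σ'_h: at surface K_a·q = 14.24; at WT K_a(q+γd_w) = 25.17; at base K_a(q+γd_w+γ'h₂) = 44.33 kPa.
P₁ = ½(14.24+25.17)×2.2 = 43.35; P₂ = ½(25.17+44.33)×7.9 = 274.5; P_w = ½γ_w h₂² = 306.1.
Total = 43.35+274.5+306.1 = 624.0 kN/m.

624 kN/m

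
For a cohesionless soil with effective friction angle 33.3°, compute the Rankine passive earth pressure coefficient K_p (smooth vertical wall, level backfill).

3.43

K_p = (1 + sin φ)/(1 − sin φ) = tan²(45° + 33.3°/2) = 3.435.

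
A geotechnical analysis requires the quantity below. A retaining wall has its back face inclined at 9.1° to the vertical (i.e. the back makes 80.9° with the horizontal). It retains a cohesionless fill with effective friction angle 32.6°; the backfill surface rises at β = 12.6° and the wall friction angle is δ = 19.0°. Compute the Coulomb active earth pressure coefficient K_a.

K_a = sin²(α+φ) / [sin²α · sin(α−δ) · (1 + √{sin(φ+δ)sin(φ−β) / (sin(α−δ)sin(α+β))})²].
With α = 80.9°, φ = 32.6°, δ = 19.0°, β = 12.6°: K_a = 0.4061.

0.406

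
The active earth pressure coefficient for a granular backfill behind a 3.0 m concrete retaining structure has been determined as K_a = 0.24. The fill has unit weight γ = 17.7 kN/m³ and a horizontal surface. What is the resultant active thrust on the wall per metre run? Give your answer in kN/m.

P = ½ K_a γ H² = 0.5 × 0.24 × 17.7 × 3.0² = 19.12 kN/m.

19.1 kN/m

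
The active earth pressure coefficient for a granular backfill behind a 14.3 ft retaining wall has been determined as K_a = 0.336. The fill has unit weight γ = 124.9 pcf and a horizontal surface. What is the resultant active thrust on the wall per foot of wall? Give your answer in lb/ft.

4290 lb/ft

P = ½ K_a γ H² = 0.5 × 0.336 × 124.9 × 14.3² = 4291 lb/ft.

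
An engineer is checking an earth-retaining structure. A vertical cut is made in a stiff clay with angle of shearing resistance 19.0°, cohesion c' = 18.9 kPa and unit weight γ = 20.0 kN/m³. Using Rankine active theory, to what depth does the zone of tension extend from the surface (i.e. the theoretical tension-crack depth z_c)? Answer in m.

K_a = tan²(45° − 19.0°/2) = 0.5088; √K_a = 0.7133.
The active pressure is zero where K_a γ z = 2c√K_a, so z_c = 2c/(γ√K_a) = 2×18.9/(20.0×0.7133) = 2.650 m.

2.65 m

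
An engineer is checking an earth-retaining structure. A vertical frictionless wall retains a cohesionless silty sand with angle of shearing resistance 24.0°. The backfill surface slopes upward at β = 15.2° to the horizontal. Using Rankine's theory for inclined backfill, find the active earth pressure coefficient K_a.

K_a = cos β · (cos β − √(cos²β − cos²φ)) / (cos β + √(cos²β − cos²φ)).
cos β = 0.9650, cos φ = 0.9135, √(cos²β − cos²φ) = 0.3110.
K_a = 0.9650 × (0.9650 − 0.3110)/(0.9650 + 0.3110) = 0.4947.

0.495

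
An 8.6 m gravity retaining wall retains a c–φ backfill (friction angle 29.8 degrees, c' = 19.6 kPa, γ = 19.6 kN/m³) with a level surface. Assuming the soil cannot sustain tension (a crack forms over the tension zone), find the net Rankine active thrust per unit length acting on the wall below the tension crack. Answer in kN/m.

87.3 kN/m

K_a = 0.3360; √K_a = 0.5797.
Tension-crack depth z_c = 2c/(γ√K_a) = 2×19.6/(19.6×0.5797) = 3.450 m.
σ_a at base = K_a γ H − 2c√K_a = 0.3360×19.6×8.6 − 2×19.6×0.5797 = 33.92 kPa.
P_a = ½ × 33.92 × (H − z_c) = 0.5×33.92×5.150 = 87.33 kN/m.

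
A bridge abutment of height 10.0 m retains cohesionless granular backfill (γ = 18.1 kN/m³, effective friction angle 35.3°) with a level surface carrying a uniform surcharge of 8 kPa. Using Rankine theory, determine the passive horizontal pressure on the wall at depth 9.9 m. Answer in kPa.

700 kPa

K_p = (1 + sin φ)/(1 − sin φ) = 3.738.
σ_v = γz + q = 18.1 × 9.9 + 8 = 187.2 kPa.
σ_h = K_p σ_v = 3.738 × 187.2 = 699.7 kPa.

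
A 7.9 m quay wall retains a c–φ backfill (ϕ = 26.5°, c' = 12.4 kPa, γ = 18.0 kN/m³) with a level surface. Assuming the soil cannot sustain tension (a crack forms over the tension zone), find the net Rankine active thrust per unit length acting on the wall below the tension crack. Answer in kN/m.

111 kN/m

K_a = 0.3829; √K_a = 0.6188.
Tension-crack depth z_c = 2c/(γ√K_a) = 2×12.4/(18.0×0.6188) = 2.226 m.
σ_a at base = K_a γ H − 2c√K_a = 0.3829×18.0×7.9 − 2×12.4×0.6188 = 39.11 kPa.
P_a = ½ × 39.11 × (H − z_c) = 0.5×39.11×5.674 = 110.9 kN/m.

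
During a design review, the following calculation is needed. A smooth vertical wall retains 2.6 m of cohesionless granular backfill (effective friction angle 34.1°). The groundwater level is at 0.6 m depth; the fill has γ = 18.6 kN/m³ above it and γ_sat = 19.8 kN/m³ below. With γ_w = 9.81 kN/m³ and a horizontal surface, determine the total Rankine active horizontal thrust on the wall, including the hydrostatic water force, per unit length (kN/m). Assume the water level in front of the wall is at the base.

K_a = tan²(45° − φ/2) = 0.2815.
γ' = 19.8 − 9.81 = 9.990 kN/m³. Depth below WT = 2.0 m.
σ'_h at WT = K_a γ d_w = 3.142 kPa; at base = 3.142 + K_a γ' × 2.0 = 8.767 kPa.
P₁ (0–0.6 m) = ½×3.142×0.6 = 0.9426. P₂ (0.6–2.6 m) = ½(3.142+8.767)×2.0 = 11.91.
P_w = ½ γ_w h₂² = 0.5×9.81×2.0² = 19.62. Total = 0.9426+11.91+19.62 = 32.47 kN/m.

32.5 kN/m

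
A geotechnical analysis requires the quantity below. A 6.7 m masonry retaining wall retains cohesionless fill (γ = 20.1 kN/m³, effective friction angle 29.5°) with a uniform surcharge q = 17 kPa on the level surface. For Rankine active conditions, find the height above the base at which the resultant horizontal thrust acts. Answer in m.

2.46 m

K_a = 0.3401.
Triangular part P₁ = ½K_aγH² = 153.4 at H/3 = 2.233 m; rectangular part P₂ = K_a q H = 38.74 at H/2 = 3.350 m.
ȳ = (P₁·2.233 + P₂·3.350)/(P₁+P₂) = 2.458 m.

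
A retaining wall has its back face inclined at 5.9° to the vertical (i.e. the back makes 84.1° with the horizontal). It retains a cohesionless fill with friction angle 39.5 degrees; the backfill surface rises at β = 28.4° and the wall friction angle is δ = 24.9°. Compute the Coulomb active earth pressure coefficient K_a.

0.379

K_a = sin²(α+φ) / [sin²α · sin(α−δ) · (1 + √{sin(φ+δ)sin(φ−β) / (sin(α−δ)sin(α+β))})²].
With α = 84.1°, φ = 39.5°, δ = 24.9°, β = 28.4°: K_a = 0.3789.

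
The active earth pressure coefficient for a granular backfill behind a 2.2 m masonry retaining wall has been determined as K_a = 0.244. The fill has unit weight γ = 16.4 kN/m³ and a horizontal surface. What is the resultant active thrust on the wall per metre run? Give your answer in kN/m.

9.68 kN/m

P = ½ K_a γ H² = 0.5 × 0.244 × 16.4 × 2.2² = 9.684 kN/m.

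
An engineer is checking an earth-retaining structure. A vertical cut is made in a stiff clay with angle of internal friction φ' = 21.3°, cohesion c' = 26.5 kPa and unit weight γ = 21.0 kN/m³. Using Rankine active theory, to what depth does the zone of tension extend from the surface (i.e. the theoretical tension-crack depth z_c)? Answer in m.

K_a = tan²(45° − 21.3°/2) = 0.4671; √K_a = 0.6834.
The active pressure is zero where K_a γ z = 2c√K_a, so z_c = 2c/(γ√K_a) = 2×26.5/(21.0×0.6834) = 3.693 m.

3.69 m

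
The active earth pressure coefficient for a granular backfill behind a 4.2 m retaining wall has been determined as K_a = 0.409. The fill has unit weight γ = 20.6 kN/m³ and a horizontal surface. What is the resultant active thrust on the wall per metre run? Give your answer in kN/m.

P = ½ K_a γ H² = 0.5 × 0.409 × 20.6 × 4.2² = 74.31 kN/m.

74.3 kN/m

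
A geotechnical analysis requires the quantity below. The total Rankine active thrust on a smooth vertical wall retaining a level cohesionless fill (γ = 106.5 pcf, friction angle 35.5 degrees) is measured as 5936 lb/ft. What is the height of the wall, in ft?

K_a = 0.2653. P_a = ½ K_a γ H² ⇒ H = √(2P_a/(K_a γ)).
H = √(2×5936/(0.2653×106.5)) = 20.50 ft.

20.5 ft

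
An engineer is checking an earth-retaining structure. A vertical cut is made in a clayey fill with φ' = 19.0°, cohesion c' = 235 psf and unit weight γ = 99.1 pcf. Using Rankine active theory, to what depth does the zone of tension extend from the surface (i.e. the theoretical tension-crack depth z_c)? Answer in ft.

K_a = tan²(45° − 19.0°/2) = 0.5088; √K_a = 0.7133.
The active pressure is zero where K_a γ z = 2c√K_a, so z_c = 2c/(γ√K_a) = 2×235/(99.1×0.7133) = 6.649 ft.

6.65 ft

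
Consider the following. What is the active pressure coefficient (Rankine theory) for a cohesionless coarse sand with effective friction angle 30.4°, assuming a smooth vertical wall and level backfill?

K_a = tan²(45° − φ/2) = tan²(29.80°) = 0.3280.

0.328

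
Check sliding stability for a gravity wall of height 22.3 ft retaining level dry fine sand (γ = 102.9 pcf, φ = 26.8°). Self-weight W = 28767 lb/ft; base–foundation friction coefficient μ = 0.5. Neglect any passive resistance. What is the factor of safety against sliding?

1.49

K_a = tan²(45° − 26.8°/2) = 0.3785.
P_a = ½K_aγH² = 0.5×0.3785×102.9×22.3² = 9684 lb/ft, acting at H/3 = 7.433 ft above the base.
FS_sliding = μW / P_a = 0.5×28767 / 9684 = 1.485.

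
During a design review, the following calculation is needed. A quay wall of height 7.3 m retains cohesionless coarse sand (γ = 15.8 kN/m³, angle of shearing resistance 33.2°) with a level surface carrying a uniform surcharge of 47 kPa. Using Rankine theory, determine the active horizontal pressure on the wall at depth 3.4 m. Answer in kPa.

29.4 kPa

K_a = (1 − sin φ)/(1 + sin φ) = 0.2924.
σ_v = γz + q = 15.8 × 3.4 + 47 = 100.7 kPa.
σ_h = K_a σ_v = 0.2924 × 100.7 = 29.45 kPa.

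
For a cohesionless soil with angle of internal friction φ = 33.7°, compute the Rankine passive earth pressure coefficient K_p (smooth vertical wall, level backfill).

K_p = (1 + sin φ)/(1 − sin φ) = tan²(45° + 33.7°/2) = 3.493.

3.49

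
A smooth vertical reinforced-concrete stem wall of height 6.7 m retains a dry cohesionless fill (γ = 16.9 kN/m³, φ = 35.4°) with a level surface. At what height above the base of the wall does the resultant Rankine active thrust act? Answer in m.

2.23 m

K_a = 0.2664.
The pressure distribution is triangular, so the resultant acts at H/3 above the base = 6.7/3 = 2.233 m.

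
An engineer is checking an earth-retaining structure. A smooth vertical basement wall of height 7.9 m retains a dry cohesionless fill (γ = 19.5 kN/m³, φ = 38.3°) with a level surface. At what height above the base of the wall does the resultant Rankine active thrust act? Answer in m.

K_a = 0.2347.
The pressure distribution is triangular, so the resultant acts at H/3 above the base = 7.9/3 = 2.633 m.

2.63 m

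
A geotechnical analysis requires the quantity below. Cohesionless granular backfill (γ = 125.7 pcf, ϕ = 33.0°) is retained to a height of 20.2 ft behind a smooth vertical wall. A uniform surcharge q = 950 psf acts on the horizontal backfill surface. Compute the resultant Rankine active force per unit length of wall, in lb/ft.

K_a = tan²(45° − φ/2) = 0.2948.
Soil triangle: ½ K_a γ H² = 0.5×0.2948×125.7×20.2² = 7560 lb/ft.
Surcharge rectangle: K_a q H = 0.2948×950×20.2 = 5657 lb/ft.
Total = 7560 + 5657 = 13220 lb/ft.

13200 lb/ft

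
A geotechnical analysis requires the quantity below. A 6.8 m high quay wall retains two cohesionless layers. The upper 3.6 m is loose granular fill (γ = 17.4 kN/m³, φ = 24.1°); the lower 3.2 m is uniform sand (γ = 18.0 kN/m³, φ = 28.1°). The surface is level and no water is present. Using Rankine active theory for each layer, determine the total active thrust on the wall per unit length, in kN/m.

153 kN/m

K_a1 = tan²(45°−24.1°/2) = 0.4201; K_a2 = tan²(45°−28.1°/2) = 0.3596.
Layer 1: σ at base = K_a1 γ₁ h₁ = 26.32 kPa; P₁ = ½×26.32×3.6 = 47.37.
Layer 2: σ_v at top = γ₁h₁ = 62.64; σ_h top = K_a2×62.64 = 22.53; σ_h base = K_a2×(62.64+18.0×3.2) = 43.24.
P₂ = ½(22.53+43.24)×3.2 = 105.2. Total P_a = 47.37+105.2 = 152.6 kN/m.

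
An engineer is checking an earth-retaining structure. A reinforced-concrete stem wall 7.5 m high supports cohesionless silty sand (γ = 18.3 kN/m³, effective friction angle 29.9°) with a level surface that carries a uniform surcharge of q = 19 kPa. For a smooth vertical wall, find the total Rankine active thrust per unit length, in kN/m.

220 kN/m

K_a = tan²(45° − φ/2) = 0.3347.
Soil triangle: ½ K_a γ H² = 0.5×0.3347×18.3×7.5² = 172.3 kN/m.
Surcharge rectangle: K_a q H = 0.3347×19×7.5 = 47.69 kN/m.
Total = 172.3 + 47.69 = 219.9 kN/m.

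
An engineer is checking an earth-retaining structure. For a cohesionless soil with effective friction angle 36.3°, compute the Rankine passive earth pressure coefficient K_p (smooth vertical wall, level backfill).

K_p = (1 + sin φ)/(1 − sin φ) = tan²(45° + 36.3°/2) = 3.902.

3.90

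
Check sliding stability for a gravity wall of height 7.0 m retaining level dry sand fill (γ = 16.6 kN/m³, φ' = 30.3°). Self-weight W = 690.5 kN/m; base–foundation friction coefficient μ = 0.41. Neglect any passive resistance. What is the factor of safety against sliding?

K_a = tan²(45° − 30.3°/2) = 0.3293.
P_a = ½K_aγH² = 0.5×0.3293×16.6×7.0² = 133.9 kN/m, acting at H/3 = 2.333 m above the base.
FS_sliding = μW / P_a = 0.41×690.5 / 133.9 = 2.114.

2.11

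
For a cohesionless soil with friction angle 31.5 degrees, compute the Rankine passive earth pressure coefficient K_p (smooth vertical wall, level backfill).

3.19

K_p = (1 + sin φ)/(1 − sin φ) = tan²(45° + 31.5°/2) = 3.188.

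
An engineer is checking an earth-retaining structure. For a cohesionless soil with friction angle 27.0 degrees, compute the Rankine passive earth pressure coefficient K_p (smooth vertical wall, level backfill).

2.66

K_p = (1 + sin φ)/(1 − sin φ) = tan²(45° + 27.0°/2) = 2.663.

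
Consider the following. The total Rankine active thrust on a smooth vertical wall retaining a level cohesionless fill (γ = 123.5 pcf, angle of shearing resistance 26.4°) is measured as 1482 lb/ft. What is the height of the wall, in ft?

K_a = 0.3844. P_a = ½ K_a γ H² ⇒ H = √(2P_a/(K_a γ)).
H = √(2×1482/(0.3844×123.5)) = 7.901 ft.

7.90 ft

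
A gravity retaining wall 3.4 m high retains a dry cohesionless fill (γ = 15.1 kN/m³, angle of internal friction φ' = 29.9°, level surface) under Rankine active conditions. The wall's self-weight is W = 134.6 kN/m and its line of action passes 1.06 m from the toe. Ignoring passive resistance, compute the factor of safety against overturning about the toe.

K_a = tan²(45° − 29.9°/2) = 0.3347.
P_a = ½K_aγH² = 0.5×0.3347×15.1×3.4² = 29.21 kN/m, acting at H/3 = 1.133 m above the base.
Overturning moment M_o = P_a × H/3 = 29.21 × 1.133 = 33.10.
Resisting moment M_r = W × 1.06 = 134.6 × 1.06 = 142.7.
FS_overturning = M_r/M_o = 142.7/33.10 = 4.310.

4.31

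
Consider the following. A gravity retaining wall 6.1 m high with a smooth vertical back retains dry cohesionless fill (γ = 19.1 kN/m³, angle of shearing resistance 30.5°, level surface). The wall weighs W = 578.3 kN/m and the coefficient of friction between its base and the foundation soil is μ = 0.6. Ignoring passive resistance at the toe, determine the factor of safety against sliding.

2.99

K_a = tan²(45° − 30.5°/2) = 0.3267.
P_a = ½K_aγH² = 0.5×0.3267×19.1×6.1² = 116.1 kN/m, acting at H/3 = 2.033 m above the base.
FS_sliding = μW / P_a = 0.6×578.3 / 116.1 = 2.989.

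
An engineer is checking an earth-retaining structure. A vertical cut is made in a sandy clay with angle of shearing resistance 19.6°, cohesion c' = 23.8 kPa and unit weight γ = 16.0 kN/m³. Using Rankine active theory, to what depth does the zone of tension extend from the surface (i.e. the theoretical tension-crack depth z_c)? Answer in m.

4.22 m

K_a = tan²(45° − 19.6°/2) = 0.4976; √K_a = 0.7054.
The active pressure is zero where K_a γ z = 2c√K_a, so z_c = 2c/(γ√K_a) = 2×23.8/(16.0×0.7054) = 4.217 m.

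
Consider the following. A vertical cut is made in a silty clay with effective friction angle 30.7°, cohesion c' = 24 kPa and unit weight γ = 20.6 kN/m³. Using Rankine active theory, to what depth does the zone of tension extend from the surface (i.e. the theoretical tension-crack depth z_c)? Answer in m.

K_a = tan²(45° − 30.7°/2) = 0.3240; √K_a = 0.5692.
The active pressure is zero where K_a γ z = 2c√K_a, so z_c = 2c/(γ√K_a) = 2×24/(20.6×0.5692) = 4.093 m.

4.09 m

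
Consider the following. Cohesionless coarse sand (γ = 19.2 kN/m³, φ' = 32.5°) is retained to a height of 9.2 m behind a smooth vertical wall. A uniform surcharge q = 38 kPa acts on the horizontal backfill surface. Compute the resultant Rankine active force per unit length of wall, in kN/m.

350 kN/m

K_a = tan²(45° − φ/2) = 0.3010.
Soil triangle: ½ K_a γ H² = 0.5×0.3010×19.2×9.2² = 244.6 kN/m.
Surcharge rectangle: K_a q H = 0.3010×38×9.2 = 105.2 kN/m.
Total = 244.6 + 105.2 = 349.8 kN/m.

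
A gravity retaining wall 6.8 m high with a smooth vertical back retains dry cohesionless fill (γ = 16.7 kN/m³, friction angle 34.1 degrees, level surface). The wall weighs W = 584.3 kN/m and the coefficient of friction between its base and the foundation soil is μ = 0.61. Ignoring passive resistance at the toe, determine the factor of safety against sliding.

K_a = tan²(45° − 34.1°/2) = 0.2815.
P_a = ½K_aγH² = 0.5×0.2815×16.7×6.8² = 108.7 kN/m, acting at H/3 = 2.267 m above the base.
FS_sliding = μW / P_a = 0.61×584.3 / 108.7 = 3.279.

3.28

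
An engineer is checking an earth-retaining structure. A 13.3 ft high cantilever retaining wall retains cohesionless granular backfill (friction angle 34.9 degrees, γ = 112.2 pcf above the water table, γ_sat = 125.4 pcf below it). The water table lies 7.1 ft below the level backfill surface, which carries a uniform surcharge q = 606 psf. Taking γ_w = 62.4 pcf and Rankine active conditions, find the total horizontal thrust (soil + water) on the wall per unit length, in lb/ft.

K_a = tan²(45° − φ/2) = 0.2721.
γ' = 125.4 − 62.4 = 63.00 pcf. h₂ = H − d_w = 6.2 ft.
σ'_h: at surface K_a·q = 164.9; at WT K_a(q+γd_w) = 381.7; at base K_a(q+γd_w+γ'h₂) = 488.0 psf.
P₁ = ½(164.9+381.7)×7.1 = 1941; P₂ = ½(381.7+488.0)×6.2 = 2696; P_w = ½γ_w h₂² = 1199.
Total = 1941+2696+1199 = 5836 lb/ft.

5840 lb/ft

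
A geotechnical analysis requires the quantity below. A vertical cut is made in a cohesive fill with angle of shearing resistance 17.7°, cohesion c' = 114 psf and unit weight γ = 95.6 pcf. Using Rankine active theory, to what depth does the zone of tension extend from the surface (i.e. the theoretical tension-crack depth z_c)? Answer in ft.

3.26 ft

K_a = tan²(45° − 17.7°/2) = 0.5337; √K_a = 0.7306.
The active pressure is zero where K_a γ z = 2c√K_a, so z_c = 2c/(γ√K_a) = 2×114/(95.6×0.7306) = 3.265 ft.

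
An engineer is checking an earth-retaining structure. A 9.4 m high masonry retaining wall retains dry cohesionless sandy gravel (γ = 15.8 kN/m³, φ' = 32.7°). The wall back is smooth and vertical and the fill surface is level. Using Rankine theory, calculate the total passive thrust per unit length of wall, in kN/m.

K_p = tan²(45° + φ/2) = 3.350.
P_p = ½ K_p γ H² = 0.5 × 3.350 × 15.8 × 9.4² = 2339 kN/m.

2340 kN/m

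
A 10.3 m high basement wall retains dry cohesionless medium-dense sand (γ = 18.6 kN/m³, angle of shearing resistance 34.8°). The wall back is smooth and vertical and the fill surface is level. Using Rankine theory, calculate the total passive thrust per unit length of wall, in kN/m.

3610 kN/m

K_p = tan²(45° + φ/2) = 3.659.
P_p = ½ K_p γ H² = 0.5 × 3.659 × 18.6 × 10.3² = 3610 kN/m.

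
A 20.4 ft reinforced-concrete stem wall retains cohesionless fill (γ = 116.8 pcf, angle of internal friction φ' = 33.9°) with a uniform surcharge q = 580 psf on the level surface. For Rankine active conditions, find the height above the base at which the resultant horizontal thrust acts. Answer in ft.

K_a = 0.2839.
Triangular part P₁ = ½K_aγH² = 6900 at H/3 = 6.800 ft; rectangular part P₂ = K_a q H = 3359 at H/2 = 10.20 ft.
ȳ = (P₁·6.800 + P₂·10.20)/(P₁+P₂) = 7.913 ft.

7.91 ft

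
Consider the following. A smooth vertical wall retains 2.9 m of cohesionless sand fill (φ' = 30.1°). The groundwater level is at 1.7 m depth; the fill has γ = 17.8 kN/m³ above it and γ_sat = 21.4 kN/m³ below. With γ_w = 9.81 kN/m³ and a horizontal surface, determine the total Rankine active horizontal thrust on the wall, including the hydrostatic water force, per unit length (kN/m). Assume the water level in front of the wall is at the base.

30.4 kN/m

K_a = tan²(45° − φ/2) = 0.3320.
γ' = 21.4 − 9.81 = 11.59 kN/m³. Depth below WT = 1.2 m.
σ'_h at WT = K_a γ d_w = 10.05 kPa; at base = 10.05 + K_a γ' × 1.2 = 14.66 kPa.
P₁ (0–1.7 m) = ½×10.05×1.7 = 8.539. P₂ (1.7–2.9 m) = ½(10.05+14.66)×1.2 = 14.83.
P_w = ½ γ_w h₂² = 0.5×9.81×1.2² = 7.063. Total = 8.539+14.83+7.063 = 30.43 kN/m.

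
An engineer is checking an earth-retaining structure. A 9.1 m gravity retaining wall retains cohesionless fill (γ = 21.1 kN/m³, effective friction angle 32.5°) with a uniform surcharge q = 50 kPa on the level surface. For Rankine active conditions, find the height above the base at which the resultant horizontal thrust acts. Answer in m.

K_a = 0.3010.
Triangular part P₁ = ½K_aγH² = 263.0 at H/3 = 3.033 m; rectangular part P₂ = K_a q H = 136.9 at H/2 = 4.550 m.
ȳ = (P₁·3.033 + P₂·4.550)/(P₁+P₂) = 3.553 m.

3.55 m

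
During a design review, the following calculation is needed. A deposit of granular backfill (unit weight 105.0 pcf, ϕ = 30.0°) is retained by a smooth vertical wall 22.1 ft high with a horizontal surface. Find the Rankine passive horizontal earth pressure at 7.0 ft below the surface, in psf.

K_p = (1 + sin φ)/(1 − sin φ) = 3.000.
σ_h = K_p γ z = 3.000 × 105.0 × 7.0 = 2205 psf.

2200 psf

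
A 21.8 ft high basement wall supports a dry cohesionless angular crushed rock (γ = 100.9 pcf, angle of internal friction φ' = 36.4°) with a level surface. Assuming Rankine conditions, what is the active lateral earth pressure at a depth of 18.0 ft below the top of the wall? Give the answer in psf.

K_a = (1 − sin φ)/(1 + sin φ) = 0.2552.
σ_h = K_a γ z = 0.2552 × 100.9 × 18.0 = 463.4 psf.

463 psf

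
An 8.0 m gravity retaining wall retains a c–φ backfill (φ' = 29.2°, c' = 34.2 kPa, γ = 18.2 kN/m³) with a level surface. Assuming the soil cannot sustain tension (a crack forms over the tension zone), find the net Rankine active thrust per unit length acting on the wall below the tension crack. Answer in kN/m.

K_a = 0.3442; √K_a = 0.5867.
Tension-crack depth z_c = 2c/(γ√K_a) = 2×34.2/(18.2×0.5867) = 6.406 m.
σ_a at base = K_a γ H − 2c√K_a = 0.3442×18.2×8.0 − 2×34.2×0.5867 = 9.987 kPa.
P_a = ½ × 9.987 × (H − z_c) = 0.5×9.987×1.594 = 7.961 kN/m.

7.96 kN/m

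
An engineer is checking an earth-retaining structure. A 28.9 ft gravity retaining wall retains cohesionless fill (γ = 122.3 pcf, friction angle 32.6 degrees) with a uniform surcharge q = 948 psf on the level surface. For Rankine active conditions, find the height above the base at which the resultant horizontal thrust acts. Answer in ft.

11.3 ft

K_a = 0.2997.
Triangular part P₁ = ½K_aγH² = 15310 at H/3 = 9.633 ft; rectangular part P₂ = K_a q H = 8212 at H/2 = 14.45 ft.
ȳ = (P₁·9.633 + P₂·14.45)/(P₁+P₂) = 11.32 ft.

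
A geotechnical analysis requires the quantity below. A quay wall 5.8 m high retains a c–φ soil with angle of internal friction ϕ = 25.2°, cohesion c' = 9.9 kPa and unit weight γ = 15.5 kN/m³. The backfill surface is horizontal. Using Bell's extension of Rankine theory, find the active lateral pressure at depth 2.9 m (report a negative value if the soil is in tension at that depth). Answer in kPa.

K_a = (1 − sin φ)/(1 + sin φ) = 0.4027.
σ_a = K_a γ z − 2c√K_a = 0.4027×15.5×2.9 − 2×9.9×0.6346 = 5.538 kPa.

5.54 kPa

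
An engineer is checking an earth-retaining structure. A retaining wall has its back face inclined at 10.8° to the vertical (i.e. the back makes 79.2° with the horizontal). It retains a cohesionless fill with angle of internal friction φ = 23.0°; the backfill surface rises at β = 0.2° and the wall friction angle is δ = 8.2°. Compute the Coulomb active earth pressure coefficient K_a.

0.488

K_a = sin²(α+φ) / [sin²α · sin(α−δ) · (1 + √{sin(φ+δ)sin(φ−β) / (sin(α−δ)sin(α+β))})²].
With α = 79.2°, φ = 23.0°, δ = 8.2°, β = 0.2°: K_a = 0.4881.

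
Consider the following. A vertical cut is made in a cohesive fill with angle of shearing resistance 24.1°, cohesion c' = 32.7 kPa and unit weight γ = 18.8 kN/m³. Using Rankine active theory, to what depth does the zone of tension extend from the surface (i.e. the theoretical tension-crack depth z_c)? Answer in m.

K_a = tan²(45° − 24.1°/2) = 0.4201; √K_a = 0.6482.
The active pressure is zero where K_a γ z = 2c√K_a, so z_c = 2c/(γ√K_a) = 2×32.7/(18.8×0.6482) = 5.367 m.

5.37 m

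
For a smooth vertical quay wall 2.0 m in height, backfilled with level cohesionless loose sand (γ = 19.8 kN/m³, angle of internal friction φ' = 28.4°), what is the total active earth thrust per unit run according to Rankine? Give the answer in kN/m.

14.1 kN/m

K_a = tan²(45° − φ/2) = 0.3554.
P_a = ½ K_a γ H² = 0.5 × 0.3554 × 19.8 × 2.0² = 14.07 kN/m.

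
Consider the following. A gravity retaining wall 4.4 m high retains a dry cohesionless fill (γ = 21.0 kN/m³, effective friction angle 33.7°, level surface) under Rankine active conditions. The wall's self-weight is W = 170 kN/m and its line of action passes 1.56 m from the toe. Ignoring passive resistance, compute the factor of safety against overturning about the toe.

K_a = tan²(45° − 33.7°/2) = 0.2863.
P_a = ½K_aγH² = 0.5×0.2863×21.0×4.4² = 58.20 kN/m, acting at H/3 = 1.467 m above the base.
Overturning moment M_o = P_a × H/3 = 58.20 × 1.467 = 85.36.
Resisting moment M_r = W × 1.56 = 170 × 1.56 = 265.2.
FS_overturning = M_r/M_o = 265.2/85.36 = 3.107.

3.11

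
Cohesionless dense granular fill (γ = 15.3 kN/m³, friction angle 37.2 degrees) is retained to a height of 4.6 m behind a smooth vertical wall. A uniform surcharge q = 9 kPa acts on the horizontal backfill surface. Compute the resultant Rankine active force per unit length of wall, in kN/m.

50.1 kN/m

K_a = tan²(45° − φ/2) = 0.2464.
Soil triangle: ½ K_a γ H² = 0.5×0.2464×15.3×4.6² = 39.89 kN/m.
Surcharge rectangle: K_a q H = 0.2464×9×4.6 = 10.20 kN/m.
Total = 39.89 + 10.20 = 50.09 kN/m.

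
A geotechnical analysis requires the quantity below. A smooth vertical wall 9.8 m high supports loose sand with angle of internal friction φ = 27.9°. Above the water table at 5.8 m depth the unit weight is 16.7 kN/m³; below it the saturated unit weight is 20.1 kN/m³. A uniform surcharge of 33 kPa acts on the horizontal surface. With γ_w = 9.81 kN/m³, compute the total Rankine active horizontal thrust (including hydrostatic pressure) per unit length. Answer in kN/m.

K_a = tan²(45° − φ/2) = 0.3625.
γ' = 20.1 − 9.81 = 10.29 kN/m³. h₂ = H − d_w = 4.0 m.
σ'_h: at surface K_a·q = 11.96; at WT K_a(q+γd_w) = 47.07; at base K_a(q+γd_w+γ'h₂) = 61.99 kPa.
P₁ = ½(11.96+47.07)×5.8 = 171.2; P₂ = ½(47.07+61.99)×4.0 = 218.1; P_w = ½γ_w h₂² = 78.48.
Total = 171.2+218.1+78.48 = 467.8 kN/m.

468 kN/m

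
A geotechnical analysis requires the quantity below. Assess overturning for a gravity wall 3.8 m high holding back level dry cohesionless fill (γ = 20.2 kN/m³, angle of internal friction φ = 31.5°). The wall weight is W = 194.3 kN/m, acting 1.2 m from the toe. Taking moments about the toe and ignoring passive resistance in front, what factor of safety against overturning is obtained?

K_a = tan²(45° − 31.5°/2) = 0.3136.
P_a = ½K_aγH² = 0.5×0.3136×20.2×3.8² = 45.74 kN/m, acting at H/3 = 1.267 m above the base.
Overturning moment M_o = P_a × H/3 = 45.74 × 1.267 = 57.94.
Resisting moment M_r = W × 1.2 = 194.3 × 1.2 = 233.2.
FS_overturning = M_r/M_o = 233.2/57.94 = 4.024.

4.02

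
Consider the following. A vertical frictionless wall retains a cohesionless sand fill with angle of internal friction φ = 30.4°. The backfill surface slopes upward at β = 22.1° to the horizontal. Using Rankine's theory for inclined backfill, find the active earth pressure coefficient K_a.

K_a = cos β · (cos β − √(cos²β − cos²φ)) / (cos β + √(cos²β − cos²φ)).
cos β = 0.9265, cos φ = 0.8625, √(cos²β − cos²φ) = 0.3384.
K_a = 0.9265 × (0.9265 − 0.3384)/(0.9265 + 0.3384) = 0.4308.

0.431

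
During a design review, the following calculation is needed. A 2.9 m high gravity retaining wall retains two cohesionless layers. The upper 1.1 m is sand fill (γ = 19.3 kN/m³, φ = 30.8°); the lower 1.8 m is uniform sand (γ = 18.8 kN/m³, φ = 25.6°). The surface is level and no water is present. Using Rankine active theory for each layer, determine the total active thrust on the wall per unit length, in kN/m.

K_a1 = tan²(45°−30.8°/2) = 0.3227; K_a2 = tan²(45°−25.6°/2) = 0.3966.
Layer 1: σ at base = K_a1 γ₁ h₁ = 6.851 kPa; P₁ = ½×6.851×1.1 = 3.768.
Layer 2: σ_v at top = γ₁h₁ = 21.23; σ_h top = K_a2×21.23 = 8.419; σ_h base = K_a2×(21.23+18.8×1.8) = 21.84.
P₂ = ½(8.419+21.84)×1.8 = 27.23. Total P_a = 3.768+27.23 = 31.00 kN/m.

31.0 kN/m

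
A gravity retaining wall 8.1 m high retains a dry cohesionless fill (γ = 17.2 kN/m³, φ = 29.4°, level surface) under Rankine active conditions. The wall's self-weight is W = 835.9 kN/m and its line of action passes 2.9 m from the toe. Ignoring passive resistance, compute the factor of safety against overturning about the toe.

K_a = tan²(45° − 29.4°/2) = 0.3415.
P_a = ½K_aγH² = 0.5×0.3415×17.2×8.1² = 192.7 kN/m, acting at H/3 = 2.700 m above the base.
Overturning moment M_o = P_a × H/3 = 192.7 × 2.700 = 520.2.
Resisting moment M_r = W × 2.9 = 835.9 × 2.9 = 2424.
FS_overturning = M_r/M_o = 2424/520.2 = 4.660.

4.66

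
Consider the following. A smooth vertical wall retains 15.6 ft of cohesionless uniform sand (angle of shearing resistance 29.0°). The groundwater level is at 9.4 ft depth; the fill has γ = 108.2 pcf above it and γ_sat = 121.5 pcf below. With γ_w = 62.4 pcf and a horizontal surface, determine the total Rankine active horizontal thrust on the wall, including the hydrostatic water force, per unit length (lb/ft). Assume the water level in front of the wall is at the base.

K_a = tan²(45° − φ/2) = 0.3470.
γ' = 121.5 − 62.4 = 59.10 pcf. Depth below WT = 6.2 ft.
σ'_h at WT = K_a γ d_w = 352.9 psf; at base = 352.9 + K_a γ' × 6.2 = 480.0 psf.
P₁ (0–9.4 ft) = ½×352.9×9.4 = 1659. P₂ (9.4–15.6 ft) = ½(352.9+480.0)×6.2 = 2582.
P_w = ½ γ_w h₂² = 0.5×62.4×6.2² = 1199. Total = 1659+2582+1199 = 5440 lb/ft.

5440 lb/ft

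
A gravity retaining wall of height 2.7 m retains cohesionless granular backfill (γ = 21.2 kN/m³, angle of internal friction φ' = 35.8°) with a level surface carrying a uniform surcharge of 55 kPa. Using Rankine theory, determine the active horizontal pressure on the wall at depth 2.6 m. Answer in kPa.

28.8 kPa

K_a = (1 − sin φ)/(1 + sin φ) = 0.2619.
σ_v = γz + q = 21.2 × 2.6 + 55 = 110.1 kPa.
σ_h = K_a σ_v = 0.2619 × 110.1 = 28.84 kPa.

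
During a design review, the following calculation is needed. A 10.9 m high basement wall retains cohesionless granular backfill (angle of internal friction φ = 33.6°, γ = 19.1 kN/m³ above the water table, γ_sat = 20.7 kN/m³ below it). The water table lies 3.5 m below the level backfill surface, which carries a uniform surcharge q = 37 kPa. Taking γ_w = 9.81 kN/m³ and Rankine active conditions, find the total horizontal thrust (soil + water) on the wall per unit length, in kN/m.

K_a = tan²(45° − φ/2) = 0.2875.
γ' = 20.7 − 9.81 = 10.89 kN/m³. h₂ = H − d_w = 7.4 m.
σ'_h: at surface K_a·q = 10.64; at WT K_a(q+γd_w) = 29.86; at base K_a(q+γd_w+γ'h₂) = 53.03 kPa.
P₁ = ½(10.64+29.86)×3.5 = 70.87; P₂ = ½(29.86+53.03)×7.4 = 306.7; P_w = ½γ_w h₂² = 268.6.
Total = 70.87+306.7+268.6 = 646.1 kN/m.

646 kN/m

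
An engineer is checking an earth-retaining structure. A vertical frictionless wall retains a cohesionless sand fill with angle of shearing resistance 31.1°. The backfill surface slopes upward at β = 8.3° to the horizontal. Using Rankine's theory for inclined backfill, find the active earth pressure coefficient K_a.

0.329

K_a = cos β · (cos β − √(cos²β − cos²φ)) / (cos β + √(cos²β − cos²φ)).
cos β = 0.9895, cos φ = 0.8563, √(cos²β − cos²φ) = 0.4960.
K_a = 0.9895 × (0.9895 − 0.4960)/(0.9895 + 0.4960) = 0.3288.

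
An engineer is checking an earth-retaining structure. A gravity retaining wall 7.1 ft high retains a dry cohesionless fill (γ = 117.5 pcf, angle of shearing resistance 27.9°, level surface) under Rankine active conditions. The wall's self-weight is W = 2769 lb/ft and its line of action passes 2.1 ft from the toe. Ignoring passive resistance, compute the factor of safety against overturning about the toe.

2.29

K_a = tan²(45° − 27.9°/2) = 0.3625.
P_a = ½K_aγH² = 0.5×0.3625×117.5×7.1² = 1073 lb/ft, acting at H/3 = 2.367 ft above the base.
Overturning moment M_o = P_a × H/3 = 1073 × 2.367 = 2541.
Resisting moment M_r = W × 2.1 = 2769 × 2.1 = 5815.
FS_overturning = M_r/M_o = 5815/2541 = 2.289.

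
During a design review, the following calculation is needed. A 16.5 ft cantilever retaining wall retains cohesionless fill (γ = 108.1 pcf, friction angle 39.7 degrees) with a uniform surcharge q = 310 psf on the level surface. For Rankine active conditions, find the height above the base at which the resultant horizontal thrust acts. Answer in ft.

6.21 ft

K_a = 0.2204.
Triangular part P₁ = ½K_aγH² = 3244 at H/3 = 5.500 ft; rectangular part P₂ = K_a q H = 1127 at H/2 = 8.250 ft.
ȳ = (P₁·5.500 + P₂·8.250)/(P₁+P₂) = 6.209 ft.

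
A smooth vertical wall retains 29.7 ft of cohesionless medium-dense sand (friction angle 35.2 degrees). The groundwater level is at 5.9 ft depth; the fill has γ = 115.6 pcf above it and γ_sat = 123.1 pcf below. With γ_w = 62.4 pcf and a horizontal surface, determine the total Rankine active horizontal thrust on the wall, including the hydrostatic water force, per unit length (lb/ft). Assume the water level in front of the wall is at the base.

K_a = tan²(45° − φ/2) = 0.2687.
γ' = 123.1 − 62.4 = 60.70 pcf. Depth below WT = 23.8 ft.
σ'_h at WT = K_a γ d_w = 183.3 psf; at base = 183.3 + K_a γ' × 23.8 = 571.4 psf.
P₁ (0–5.9 ft) = ½×183.3×5.9 = 540.6. P₂ (5.9–29.7 ft) = ½(183.3+571.4)×23.8 = 8981.
P_w = ½ γ_w h₂² = 0.5×62.4×23.8² = 17670. Total = 540.6+8981+17670 = 27190 lb/ft.

27200 lb/ft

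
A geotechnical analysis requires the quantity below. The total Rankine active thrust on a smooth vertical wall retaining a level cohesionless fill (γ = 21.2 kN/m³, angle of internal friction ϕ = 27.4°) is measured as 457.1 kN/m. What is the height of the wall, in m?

K_a = 0.3697. P_a = ½ K_a γ H² ⇒ H = √(2P_a/(K_a γ)).
H = √(2×457.1/(0.3697×21.2)) = 10.80 m.

10.8 m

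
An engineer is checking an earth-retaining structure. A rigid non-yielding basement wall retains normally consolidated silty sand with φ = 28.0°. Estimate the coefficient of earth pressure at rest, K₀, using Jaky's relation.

K₀ = 1 − sin φ' = 1 − sin 28.0° = 0.5305.

0.531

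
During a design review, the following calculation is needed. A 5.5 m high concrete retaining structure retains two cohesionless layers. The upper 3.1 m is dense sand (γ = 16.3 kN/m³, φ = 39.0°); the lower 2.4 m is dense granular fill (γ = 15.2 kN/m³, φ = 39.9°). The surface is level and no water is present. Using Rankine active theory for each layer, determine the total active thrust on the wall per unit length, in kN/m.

53.9 kN/m

K_a1 = tan²(45°−39.0°/2) = 0.2275; K_a2 = tan²(45°−39.9°/2) = 0.2184.
Layer 1: σ at base = K_a1 γ₁ h₁ = 11.50 kPa; P₁ = ½×11.50×3.1 = 17.82.
Layer 2: σ_v at top = γ₁h₁ = 50.53; σ_h top = K_a2×50.53 = 11.04; σ_h base = K_a2×(50.53+15.2×2.4) = 19.01.
P₂ = ½(11.04+19.01)×2.4 = 36.05. Total P_a = 17.82+36.05 = 53.87 kN/m.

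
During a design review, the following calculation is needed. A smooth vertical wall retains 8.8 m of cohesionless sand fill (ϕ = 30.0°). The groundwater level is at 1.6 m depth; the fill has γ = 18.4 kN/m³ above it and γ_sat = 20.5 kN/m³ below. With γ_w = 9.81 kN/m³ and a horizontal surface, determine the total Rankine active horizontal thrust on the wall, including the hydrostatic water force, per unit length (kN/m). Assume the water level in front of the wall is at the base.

K_a = tan²(45° − φ/2) = 0.3333.
γ' = 20.5 − 9.81 = 10.69 kN/m³. Depth below WT = 7.2 m.
σ'_h at WT = K_a γ d_w = 9.813 kPa; at base = 9.813 + K_a γ' × 7.2 = 35.47 kPa.
P₁ (0–1.6 m) = ½×9.813×1.6 = 7.851. P₂ (1.6–8.8 m) = ½(9.813+35.47)×7.2 = 163.0.
P_w = ½ γ_w h₂² = 0.5×9.81×7.2² = 254.3. Total = 7.851+163.0+254.3 = 425.1 kN/m.

425 kN/m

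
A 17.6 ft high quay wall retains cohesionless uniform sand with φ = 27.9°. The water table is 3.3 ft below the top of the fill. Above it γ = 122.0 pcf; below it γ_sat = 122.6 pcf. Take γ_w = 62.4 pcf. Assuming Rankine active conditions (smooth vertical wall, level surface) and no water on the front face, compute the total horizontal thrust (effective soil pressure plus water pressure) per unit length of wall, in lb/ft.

10900 lb/ft

K_a = tan²(45° − φ/2) = 0.3625.
γ' = 122.6 − 62.4 = 60.20 pcf. Depth below WT = 14.3 ft.
σ'_h at WT = K_a γ d_w = 145.9 psf; at base = 145.9 + K_a γ' × 14.3 = 458.0 psf.
P₁ (0–3.3 ft) = ½×145.9×3.3 = 240.8. P₂ (3.3–17.6 ft) = ½(145.9+458.0)×14.3 = 4318.
P_w = ½ γ_w h₂² = 0.5×62.4×14.3² = 6380. Total = 240.8+4318+6380 = 10940 lb/ft.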